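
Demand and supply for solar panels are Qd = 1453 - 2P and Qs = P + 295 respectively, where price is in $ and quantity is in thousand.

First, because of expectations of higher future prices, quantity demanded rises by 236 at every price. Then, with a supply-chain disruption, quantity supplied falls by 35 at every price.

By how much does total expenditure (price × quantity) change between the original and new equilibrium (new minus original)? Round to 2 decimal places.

Solve the original market: 1453 - 2P = P + 295, hence P = 386 and Q = 681.
The shock moves the curves to Qd = 1689 - 2P and Qs = P + 260.
Clearing the new market: 1689 - 2P = P + 260, so P = 1429/3 ≈ 476.3333 and Q = 2209/3 ≈ 736.3333.
Expenditure moves from 386×681 = 262866 to 476.3333×736.3333 = 350740.1111; change = +87874.11.

+87874.11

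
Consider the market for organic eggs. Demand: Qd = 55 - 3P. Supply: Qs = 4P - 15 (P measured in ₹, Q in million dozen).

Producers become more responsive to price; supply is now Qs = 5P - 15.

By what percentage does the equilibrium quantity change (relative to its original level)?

Solve the original market: 55 - 3P = 4P - 15, hence P = 10 and Q = 25.
With the change applied: demand Qd = 55 - 3P, supply Qs = 5P - 15.
Equate the new curves: 55 - 3P = 5P - 15, giving 70 = 8P, P = 8.75, Q = 28.75.
%ΔQ = (28.75 − 25) / 25 × 100 = +15%.

+15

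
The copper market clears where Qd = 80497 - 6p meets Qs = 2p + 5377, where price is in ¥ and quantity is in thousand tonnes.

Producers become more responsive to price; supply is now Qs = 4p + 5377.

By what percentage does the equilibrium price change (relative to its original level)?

Original equilibrium: 80497 - 6p = 2p + 5377 gives 75120 = 8p, so p = 9390 and Q = 24157.
The shock moves the curves to Qd = 80497 - 6p and Qs = 4p + 5377.
Clearing the new market: 80497 - 6p = 4p + 5377, so p = 7512 and Q = 35425.
%Δp = (7512 − 9390) / 9390 × 100 = -20%.

-20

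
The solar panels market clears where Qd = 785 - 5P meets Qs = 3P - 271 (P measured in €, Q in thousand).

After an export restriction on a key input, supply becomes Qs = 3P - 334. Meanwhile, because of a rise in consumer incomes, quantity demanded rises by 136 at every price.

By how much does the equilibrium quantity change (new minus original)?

+11.625

Original equilibrium: 785 - 5P = 3P - 271 gives 1056 = 8P, so P = 132 and Q = 125.
With the change applied: demand Qd = 921 - 5P, supply Qs = 3P - 334.
Clearing the new market: 921 - 5P = 3P - 334, so P = 156.875 and Q = 136.625.
ΔQ = 136.625 − 125 = +11.625.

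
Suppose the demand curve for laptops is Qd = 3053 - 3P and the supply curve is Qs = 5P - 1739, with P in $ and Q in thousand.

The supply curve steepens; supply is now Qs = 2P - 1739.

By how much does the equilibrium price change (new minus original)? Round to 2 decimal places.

Initially, 3053 - 3P = 5P - 1739, so 4792 = 8P and P = 599, Q = 1256.
After the shift, demand is Qd = 3053 - 3P and supply is Qs = 2P - 1739.
New equilibrium: 3053 - 3P = 2P - 1739 ⇒ 4792 = 5P ⇒ P = 958.4, Q = 177.8.
ΔP = 958.4 − 599 = +359.40.

+359.40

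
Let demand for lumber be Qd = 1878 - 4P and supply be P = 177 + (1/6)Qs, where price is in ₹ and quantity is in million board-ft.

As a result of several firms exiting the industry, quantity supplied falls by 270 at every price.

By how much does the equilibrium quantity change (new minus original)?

-108

Original equilibrium: 1878 - 4P = 6P - 1062 gives 2940 = 10P, so P = 294 and Q = 702.
After the shift, demand is Qd = 1878 - 4P and supply is Qs = 6P - 1332.
New equilibrium: 1878 - 4P = 6P - 1332 ⇒ 3210 = 10P ⇒ P = 321, Q = 594.
ΔQ = 594 − 702 = -108.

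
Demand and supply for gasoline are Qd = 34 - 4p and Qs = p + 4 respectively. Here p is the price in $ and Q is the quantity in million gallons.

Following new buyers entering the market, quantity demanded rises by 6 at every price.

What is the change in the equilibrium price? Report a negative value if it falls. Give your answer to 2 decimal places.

Before the shock: 34 - 4p = p + 4 ⇒ 30 = 5p ⇒ p = 6, Q = 10.
The new curves are Qd = 40 - 4p (demand) and Qs = p + 4 (supply).
Equate the new curves: 40 - 4p = p + 4, giving 36 = 5p, p = 7.2, Q = 11.2.
Δp = 7.2 − 6 = +1.20.

+1.20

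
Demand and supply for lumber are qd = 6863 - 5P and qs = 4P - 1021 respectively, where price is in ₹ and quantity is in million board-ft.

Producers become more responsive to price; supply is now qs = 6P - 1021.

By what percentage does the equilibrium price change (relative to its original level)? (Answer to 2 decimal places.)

-18.18

Initially, 6863 - 5P = 4P - 1021, so 7884 = 9P and P = 876, q = 2483.
After the shift, demand is qd = 6863 - 5P and supply is qs = 6P - 1021.
Setting them equal: 6863 - 5P = 6P - 1021 → 7884 = 11P, so P = 7884/11 ≈ 716.7273 and q = 36073/11 ≈ 3279.3636.
%ΔP = (716.7273 − 876) / 876 × 100 = -18.18%.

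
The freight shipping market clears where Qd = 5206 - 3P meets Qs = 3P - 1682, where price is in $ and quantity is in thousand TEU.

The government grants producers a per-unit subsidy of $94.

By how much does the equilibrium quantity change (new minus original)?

+141

Before the shock: 5206 - 3P = 3P - 1682 ⇒ 6888 = 6P ⇒ P = 1148, Q = 1762.
Since sellers receive the price plus the subsidy, the effective supply curve becomes Qs = 3P - 1400.
Clearing the new market: 5206 - 3P = 3P - 1400, so P = 1101 and Q = 1903.
ΔQ = 1903 − 1762 = +141.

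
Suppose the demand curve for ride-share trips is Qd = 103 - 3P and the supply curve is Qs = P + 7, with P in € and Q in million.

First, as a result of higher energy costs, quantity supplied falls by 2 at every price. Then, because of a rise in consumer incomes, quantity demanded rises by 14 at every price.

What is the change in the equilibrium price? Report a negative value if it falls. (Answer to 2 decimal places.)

Solve the original market: 103 - 3P = P + 7, hence P = 24 and Q = 31.
The new curves are Qd = 117 - 3P (demand) and Qs = P + 5 (supply).
New equilibrium: 117 - 3P = P + 5 ⇒ 112 = 4P ⇒ P = 28, Q = 33.
ΔP = 28 − 24 = +4.00.

+4.00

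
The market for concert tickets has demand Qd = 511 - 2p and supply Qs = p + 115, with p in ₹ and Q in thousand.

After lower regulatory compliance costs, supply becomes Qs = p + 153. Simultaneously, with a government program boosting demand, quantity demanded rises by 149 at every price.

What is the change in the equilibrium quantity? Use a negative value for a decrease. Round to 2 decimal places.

Solve the original market: 511 - 2p = p + 115, hence p = 132 and Q = 247.
The shock moves the curves to Qd = 660 - 2p and Qs = p + 153.
Setting them equal: 660 - 2p = p + 153 → 507 = 3p, so p = 169 and Q = 322.
ΔQ = 322 − 247 = +75.00.

+75.00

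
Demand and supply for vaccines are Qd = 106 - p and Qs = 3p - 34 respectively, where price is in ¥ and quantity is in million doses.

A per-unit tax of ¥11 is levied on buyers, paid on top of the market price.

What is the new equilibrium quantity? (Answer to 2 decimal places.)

62.75

Solve the original market: 106 - p = 3p - 34, hence p = 35 and Q = 71.
Since buyers pay the price plus the tax, the effective demand curve becomes Qd = 95 - p.
Equate the new curves: 95 - p = 3p - 34, giving 129 = 4p, p = 32.25, Q = 62.75.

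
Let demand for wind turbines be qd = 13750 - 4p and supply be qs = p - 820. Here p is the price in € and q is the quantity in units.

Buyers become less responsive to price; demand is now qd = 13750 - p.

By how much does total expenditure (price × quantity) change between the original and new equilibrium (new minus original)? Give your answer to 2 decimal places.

+40995609.00

Solve the original market: 13750 - 4p = p - 820, hence p = 2914 and q = 2094.
The new curves are qd = 13750 - p (demand) and qs = p - 820 (supply).
New equilibrium: 13750 - p = p - 820 ⇒ 14570 = 2p ⇒ p = 7285, q = 6465.
Expenditure moves from 2914×2094 = 6101916 to 7285×6465 = 47097525; change = +40995609.00.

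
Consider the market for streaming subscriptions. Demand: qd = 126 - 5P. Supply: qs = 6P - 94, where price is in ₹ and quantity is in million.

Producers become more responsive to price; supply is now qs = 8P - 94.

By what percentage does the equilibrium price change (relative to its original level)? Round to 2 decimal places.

-15.38

Initially, 126 - 5P = 6P - 94, so 220 = 11P and P = 20, q = 26.
After the shift, demand is qd = 126 - 5P and supply is qs = 8P - 94.
Equate the new curves: 126 - 5P = 8P - 94, giving 220 = 13P, P = 220/13 ≈ 16.9231, q = 538/13 ≈ 41.3846.
%ΔP = (16.9231 − 20) / 20 × 100 = -15.38%.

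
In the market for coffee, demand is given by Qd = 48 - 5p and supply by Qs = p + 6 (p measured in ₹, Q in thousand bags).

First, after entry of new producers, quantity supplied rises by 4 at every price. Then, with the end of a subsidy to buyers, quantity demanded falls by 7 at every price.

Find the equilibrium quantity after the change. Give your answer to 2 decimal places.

Before the shock: 48 - 5p = p + 6 ⇒ 42 = 6p ⇒ p = 7, Q = 13.
The new curves are Qd = 41 - 5p (demand) and Qs = p + 10 (supply).
New equilibrium: 41 - 5p = p + 10 ⇒ 31 = 6p ⇒ p = 31/6 ≈ 5.1667, Q = 91/6 ≈ 15.1667.

15.17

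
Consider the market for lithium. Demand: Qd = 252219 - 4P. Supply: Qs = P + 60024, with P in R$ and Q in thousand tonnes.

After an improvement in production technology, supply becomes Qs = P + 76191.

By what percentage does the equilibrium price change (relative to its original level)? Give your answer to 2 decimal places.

Original equilibrium: 252219 - 4P = P + 60024 gives 192195 = 5P, so P = 38439 and Q = 98463.
The new curves are Qd = 252219 - 4P (demand) and Qs = P + 76191 (supply).
Setting them equal: 252219 - 4P = P + 76191 → 176028 = 5P, so P = 35205.6 and Q = 111396.6.
%ΔP = (35205.6 − 38439) / 38439 × 100 = -8.41%.

-8.41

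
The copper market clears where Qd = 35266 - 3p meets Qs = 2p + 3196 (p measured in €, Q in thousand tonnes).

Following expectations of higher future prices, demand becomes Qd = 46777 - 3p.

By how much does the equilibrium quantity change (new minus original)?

+4604.4

Initially, 35266 - 3p = 2p + 3196, so 32070 = 5p and p = 6414, Q = 16024.
After the shift, demand is Qd = 46777 - 3p and supply is Qs = 2p + 3196.
New equilibrium: 46777 - 3p = 2p + 3196 ⇒ 43581 = 5p ⇒ p = 8716.2, Q = 20628.4.
ΔQ = 20628.4 − 16024 = +4604.4.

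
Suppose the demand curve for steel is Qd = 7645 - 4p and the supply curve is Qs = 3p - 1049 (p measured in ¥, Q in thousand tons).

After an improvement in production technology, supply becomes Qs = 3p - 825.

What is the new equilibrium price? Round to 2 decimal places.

Before the shock: 7645 - 4p = 3p - 1049 ⇒ 8694 = 7p ⇒ p = 1242, Q = 2677.
The new curves are Qd = 7645 - 4p (demand) and Qs = 3p - 825 (supply).
Clearing the new market: 7645 - 4p = 3p - 825, so p = 1210 and Q = 2805.

1210.00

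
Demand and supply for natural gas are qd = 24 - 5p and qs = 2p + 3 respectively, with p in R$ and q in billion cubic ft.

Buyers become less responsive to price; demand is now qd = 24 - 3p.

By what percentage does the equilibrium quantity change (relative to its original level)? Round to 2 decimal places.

+26.67

Before the shock: 24 - 5p = 2p + 3 ⇒ 21 = 7p ⇒ p = 3, q = 9.
The new curves are qd = 24 - 3p (demand) and qs = 2p + 3 (supply).
New equilibrium: 24 - 3p = 2p + 3 ⇒ 21 = 5p ⇒ p = 4.2, q = 11.4.
%Δq = (11.4 − 9) / 9 × 100 = +26.67%.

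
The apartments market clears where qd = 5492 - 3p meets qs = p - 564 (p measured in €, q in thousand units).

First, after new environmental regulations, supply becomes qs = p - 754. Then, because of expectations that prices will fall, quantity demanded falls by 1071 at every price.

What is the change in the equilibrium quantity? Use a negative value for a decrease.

Before the shock: 5492 - 3p = p - 564 ⇒ 6056 = 4p ⇒ p = 1514, q = 950.
The shock moves the curves to qd = 4421 - 3p and qs = p - 754.
Clearing the new market: 4421 - 3p = p - 754, so p = 1293.75 and q = 539.75.
Δq = 539.75 − 950 = -410.25.

-410.25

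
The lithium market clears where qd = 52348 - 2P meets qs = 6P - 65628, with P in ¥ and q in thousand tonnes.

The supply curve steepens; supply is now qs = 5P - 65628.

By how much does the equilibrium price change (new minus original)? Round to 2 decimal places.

+2106.71

Original equilibrium: 52348 - 2P = 6P - 65628 gives 117976 = 8P, so P = 14747 and q = 22854.
With the change applied: demand qd = 52348 - 2P, supply qs = 5P - 65628.
Setting them equal: 52348 - 2P = 5P - 65628 → 117976 = 7P, so P = 117976/7 ≈ 16853.7143 and q = 130484/7 ≈ 18640.5714.
ΔP = 16853.7143 − 14747 = +2106.71.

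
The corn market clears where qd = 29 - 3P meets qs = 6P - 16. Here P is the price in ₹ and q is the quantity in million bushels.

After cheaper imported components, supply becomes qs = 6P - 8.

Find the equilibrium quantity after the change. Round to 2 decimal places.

Original equilibrium: 29 - 3P = 6P - 16 gives 45 = 9P, so P = 5 and q = 14.
After the shift, demand is qd = 29 - 3P and supply is qs = 6P - 8.
Clearing the new market: 29 - 3P = 6P - 8, so P = 37/9 ≈ 4.1111 and q = 50/3 ≈ 16.6667.

16.67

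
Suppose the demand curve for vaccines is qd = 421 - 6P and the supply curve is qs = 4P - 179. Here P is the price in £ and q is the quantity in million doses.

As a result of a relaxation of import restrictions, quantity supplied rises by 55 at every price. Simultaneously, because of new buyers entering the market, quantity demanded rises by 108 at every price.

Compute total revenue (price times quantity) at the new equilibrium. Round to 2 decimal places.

8959.16

Initially, 421 - 6P = 4P - 179, so 600 = 10P and P = 60, q = 61.
With the change applied: demand qd = 529 - 6P, supply qs = 4P - 124.
Clearing the new market: 529 - 6P = 4P - 124, so P = 65.3 and q = 137.2.
New expenditure = 65.3 × 137.2 = 8959.16.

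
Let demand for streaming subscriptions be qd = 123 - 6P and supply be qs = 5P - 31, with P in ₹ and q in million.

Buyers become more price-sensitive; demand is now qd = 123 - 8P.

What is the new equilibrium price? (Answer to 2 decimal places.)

Before the shock: 123 - 6P = 5P - 31 ⇒ 154 = 11P ⇒ P = 14, q = 39.
After the shift, demand is qd = 123 - 8P and supply is qs = 5P - 31.
Clearing the new market: 123 - 8P = 5P - 31, so P = 154/13 ≈ 11.8462 and q = 367/13 ≈ 28.2308.

11.85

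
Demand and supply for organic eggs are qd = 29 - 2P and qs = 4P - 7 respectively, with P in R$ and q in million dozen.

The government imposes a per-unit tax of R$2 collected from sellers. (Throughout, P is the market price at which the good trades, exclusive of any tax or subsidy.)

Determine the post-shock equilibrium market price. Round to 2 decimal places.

7.33

Before the shock: 29 - 2P = 4P - 7 ⇒ 36 = 6P ⇒ P = 6, q = 17.
Since sellers keep the price net of the tax, the effective supply curve becomes qs = 4P - 15.
Equate the new curves: 29 - 2P = 4P - 15, giving 44 = 6P, P = 22/3 ≈ 7.3333, q = 43/3 ≈ 14.3333.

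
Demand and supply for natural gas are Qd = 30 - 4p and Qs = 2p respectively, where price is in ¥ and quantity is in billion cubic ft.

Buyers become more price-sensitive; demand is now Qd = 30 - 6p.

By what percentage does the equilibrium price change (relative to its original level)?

-25

Solve the original market: 30 - 4p = 2p, hence p = 5 and Q = 10.
After the shift, demand is Qd = 30 - 6p and supply is Qs = 2p.
New equilibrium: 30 - 6p = 2p ⇒ 30 = 8p ⇒ p = 3.75, Q = 7.5.
%Δp = (3.75 − 5) / 5 × 100 = -25%.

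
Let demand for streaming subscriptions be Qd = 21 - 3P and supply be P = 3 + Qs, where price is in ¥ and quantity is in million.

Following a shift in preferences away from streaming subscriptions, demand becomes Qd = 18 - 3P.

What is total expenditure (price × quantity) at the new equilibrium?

11.8125

Initially, 21 - 3P = P - 3, so 24 = 4P and P = 6, Q = 3.
The new curves are Qd = 18 - 3P (demand) and Qs = P - 3 (supply).
Setting them equal: 18 - 3P = P - 3 → 21 = 4P, so P = 5.25 and Q = 2.25.
New expenditure = 5.25 × 2.25 = 11.8125.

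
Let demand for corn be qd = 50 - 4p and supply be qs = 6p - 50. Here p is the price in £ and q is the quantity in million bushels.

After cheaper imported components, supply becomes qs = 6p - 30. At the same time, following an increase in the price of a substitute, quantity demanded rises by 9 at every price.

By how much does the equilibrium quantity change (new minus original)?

Original equilibrium: 50 - 4p = 6p - 50 gives 100 = 10p, so p = 10 and q = 10.
After the shift, demand is qd = 59 - 4p and supply is qs = 6p - 30.
Setting them equal: 59 - 4p = 6p - 30 → 89 = 10p, so p = 8.9 and q = 23.4.
Δq = 23.4 − 10 = +13.4.

+13.4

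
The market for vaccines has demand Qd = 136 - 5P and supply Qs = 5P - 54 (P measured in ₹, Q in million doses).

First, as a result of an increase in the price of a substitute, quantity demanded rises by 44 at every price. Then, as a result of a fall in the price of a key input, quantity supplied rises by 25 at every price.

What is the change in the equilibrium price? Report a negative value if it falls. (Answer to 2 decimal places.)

+1.90

Initially, 136 - 5P = 5P - 54, so 190 = 10P and P = 19, Q = 41.
After the shift, demand is Qd = 180 - 5P and supply is Qs = 5P - 29.
Equate the new curves: 180 - 5P = 5P - 29, giving 209 = 10P, P = 20.9, Q = 75.5.
ΔP = 20.9 − 19 = +1.90.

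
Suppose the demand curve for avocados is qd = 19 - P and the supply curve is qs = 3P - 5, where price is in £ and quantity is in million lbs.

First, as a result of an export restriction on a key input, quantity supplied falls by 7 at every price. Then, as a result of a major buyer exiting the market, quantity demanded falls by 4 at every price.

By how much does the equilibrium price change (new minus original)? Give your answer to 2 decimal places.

+0.75

Solve the original market: 19 - P = 3P - 5, hence P = 6 and q = 13.
The shock moves the curves to qd = 15 - P and qs = 3P - 12.
Equate the new curves: 15 - P = 3P - 12, giving 27 = 4P, P = 6.75, q = 8.25.
ΔP = 6.75 − 6 = +0.75.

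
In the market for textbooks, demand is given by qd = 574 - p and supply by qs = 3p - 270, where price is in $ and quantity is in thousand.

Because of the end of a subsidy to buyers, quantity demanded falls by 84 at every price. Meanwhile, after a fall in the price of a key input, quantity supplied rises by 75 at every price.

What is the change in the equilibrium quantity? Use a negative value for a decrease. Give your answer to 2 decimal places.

-44.25

Solve the original market: 574 - p = 3p - 270, hence p = 211 and q = 363.
The shock moves the curves to qd = 490 - p and qs = 3p - 195.
Setting them equal: 490 - p = 3p - 195 → 685 = 4p, so p = 171.25 and q = 318.75.
Δq = 318.75 − 363 = -44.25.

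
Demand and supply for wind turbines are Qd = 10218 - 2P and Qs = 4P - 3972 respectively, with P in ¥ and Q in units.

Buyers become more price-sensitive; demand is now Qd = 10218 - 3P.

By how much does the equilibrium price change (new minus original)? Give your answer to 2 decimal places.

Before the shock: 10218 - 2P = 4P - 3972 ⇒ 14190 = 6P ⇒ P = 2365, Q = 5488.
The new curves are Qd = 10218 - 3P (demand) and Qs = 4P - 3972 (supply).
Clearing the new market: 10218 - 3P = 4P - 3972, so P = 14190/7 ≈ 2027.1429 and Q = 28956/7 ≈ 4136.5714.
ΔP = 2027.1429 − 2365 = -337.86.

-337.86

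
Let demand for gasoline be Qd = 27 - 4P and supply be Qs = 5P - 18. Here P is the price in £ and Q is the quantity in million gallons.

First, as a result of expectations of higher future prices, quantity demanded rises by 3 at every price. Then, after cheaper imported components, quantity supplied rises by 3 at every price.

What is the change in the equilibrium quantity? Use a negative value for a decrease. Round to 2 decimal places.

+3.00

Solve the original market: 27 - 4P = 5P - 18, hence P = 5 and Q = 7.
With the change applied: demand Qd = 30 - 4P, supply Qs = 5P - 15.
Clearing the new market: 30 - 4P = 5P - 15, so P = 5 and Q = 10.
ΔQ = 10 − 7 = +3.00.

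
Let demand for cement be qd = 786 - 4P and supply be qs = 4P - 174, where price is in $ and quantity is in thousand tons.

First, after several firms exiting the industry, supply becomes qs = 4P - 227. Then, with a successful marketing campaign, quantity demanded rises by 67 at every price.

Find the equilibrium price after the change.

135

Before the shock: 786 - 4P = 4P - 174 ⇒ 960 = 8P ⇒ P = 120, q = 306.
With the change applied: demand qd = 853 - 4P, supply qs = 4P - 227.
New equilibrium: 853 - 4P = 4P - 227 ⇒ 1080 = 8P ⇒ P = 135, q = 313.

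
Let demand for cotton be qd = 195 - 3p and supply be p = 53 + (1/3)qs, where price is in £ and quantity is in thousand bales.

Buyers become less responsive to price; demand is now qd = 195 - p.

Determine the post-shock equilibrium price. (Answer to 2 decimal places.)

Solve the original market: 195 - 3p = 3p - 159, hence p = 59 and q = 18.
With the change applied: demand qd = 195 - p, supply qs = 3p - 159.
Clearing the new market: 195 - p = 3p - 159, so p = 88.5 and q = 106.5.

88.50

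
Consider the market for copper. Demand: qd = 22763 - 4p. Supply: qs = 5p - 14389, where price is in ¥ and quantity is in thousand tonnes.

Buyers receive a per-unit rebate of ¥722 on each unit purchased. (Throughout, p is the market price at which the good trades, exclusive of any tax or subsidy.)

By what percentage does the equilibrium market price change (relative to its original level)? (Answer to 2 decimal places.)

+7.77

Original equilibrium: 22763 - 4p = 5p - 14389 gives 37152 = 9p, so p = 4128 and q = 6251.
Since buyers' out-of-pocket price is the market price minus the rebate, the effective demand curve becomes qd = 25651 - 4p.
Equate the new curves: 25651 - 4p = 5p - 14389, giving 40040 = 9p, p = 40040/9 ≈ 4448.8889, q = 70699/9 ≈ 7855.4444.
%Δp = (4448.8889 − 4128) / 4128 × 100 = +7.77%.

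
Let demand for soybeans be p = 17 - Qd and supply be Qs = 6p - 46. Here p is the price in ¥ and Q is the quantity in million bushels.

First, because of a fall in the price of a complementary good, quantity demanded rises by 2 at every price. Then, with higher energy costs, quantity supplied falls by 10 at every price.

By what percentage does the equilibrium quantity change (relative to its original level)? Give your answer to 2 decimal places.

Original equilibrium: 17 - p = 6p - 46 gives 63 = 7p, so p = 9 and Q = 8.
The shock moves the curves to Qd = 19 - p and Qs = 6p - 56.
Equate the new curves: 19 - p = 6p - 56, giving 75 = 7p, p = 75/7 ≈ 10.7143, Q = 58/7 ≈ 8.2857.
%ΔQ = (8.2857 − 8) / 8 × 100 = +3.57%.

+3.57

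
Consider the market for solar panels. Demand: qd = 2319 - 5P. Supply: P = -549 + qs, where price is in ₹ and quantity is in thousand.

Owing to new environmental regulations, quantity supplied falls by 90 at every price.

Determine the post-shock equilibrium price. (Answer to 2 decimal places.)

310.00

Original equilibrium: 2319 - 5P = P + 549 gives 1770 = 6P, so P = 295 and q = 844.
With the change applied: demand qd = 2319 - 5P, supply qs = P + 459.
Setting them equal: 2319 - 5P = P + 459 → 1860 = 6P, so P = 310 and q = 769.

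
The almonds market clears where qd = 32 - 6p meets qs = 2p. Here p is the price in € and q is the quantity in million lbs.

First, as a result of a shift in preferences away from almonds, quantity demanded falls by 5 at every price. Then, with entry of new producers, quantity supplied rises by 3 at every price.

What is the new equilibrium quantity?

Original equilibrium: 32 - 6p = 2p gives 32 = 8p, so p = 4 and q = 8.
The new curves are qd = 27 - 6p (demand) and qs = 2p + 3 (supply).
Clearing the new market: 27 - 6p = 2p + 3, so p = 3 and q = 9.

9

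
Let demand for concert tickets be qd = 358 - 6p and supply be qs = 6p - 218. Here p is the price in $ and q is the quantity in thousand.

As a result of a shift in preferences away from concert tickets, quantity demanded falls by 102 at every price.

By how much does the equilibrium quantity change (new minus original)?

Solve the original market: 358 - 6p = 6p - 218, hence p = 48 and q = 70.
With the change applied: demand qd = 256 - 6p, supply qs = 6p - 218.
Setting them equal: 256 - 6p = 6p - 218 → 474 = 12p, so p = 39.5 and q = 19.
Δq = 19 − 70 = -51.

-51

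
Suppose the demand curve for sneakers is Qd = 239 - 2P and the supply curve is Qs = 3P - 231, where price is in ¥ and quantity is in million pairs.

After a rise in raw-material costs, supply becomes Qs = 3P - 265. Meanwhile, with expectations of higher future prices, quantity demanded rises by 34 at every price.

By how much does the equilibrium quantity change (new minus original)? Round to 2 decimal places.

Initially, 239 - 2P = 3P - 231, so 470 = 5P and P = 94, Q = 51.
The shock moves the curves to Qd = 273 - 2P and Qs = 3P - 265.
New equilibrium: 273 - 2P = 3P - 265 ⇒ 538 = 5P ⇒ P = 107.6, Q = 57.8.
ΔQ = 57.8 − 51 = +6.80.

+6.80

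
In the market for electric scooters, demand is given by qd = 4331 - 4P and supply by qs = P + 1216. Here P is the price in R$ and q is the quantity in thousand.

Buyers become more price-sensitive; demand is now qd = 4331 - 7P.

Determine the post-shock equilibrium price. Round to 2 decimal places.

Solve the original market: 4331 - 4P = P + 1216, hence P = 623 and q = 1839.
With the change applied: demand qd = 4331 - 7P, supply qs = P + 1216.
Clearing the new market: 4331 - 7P = P + 1216, so P = 389.375 and q = 1605.375.

389.38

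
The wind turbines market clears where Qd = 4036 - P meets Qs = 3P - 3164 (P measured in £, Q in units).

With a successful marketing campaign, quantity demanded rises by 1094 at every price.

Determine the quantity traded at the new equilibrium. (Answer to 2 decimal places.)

Initially, 4036 - P = 3P - 3164, so 7200 = 4P and P = 1800, Q = 2236.
With the change applied: demand Qd = 5130 - P, supply Qs = 3P - 3164.
Clearing the new market: 5130 - P = 3P - 3164, so P = 2073.5 and Q = 3056.5.

3056.50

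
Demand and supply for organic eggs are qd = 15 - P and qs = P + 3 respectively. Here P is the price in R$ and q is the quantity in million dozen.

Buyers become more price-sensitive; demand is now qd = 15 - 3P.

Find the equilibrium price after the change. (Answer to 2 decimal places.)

3.00

Before the shock: 15 - P = P + 3 ⇒ 12 = 2P ⇒ P = 6, q = 9.
After the shift, demand is qd = 15 - 3P and supply is qs = P + 3.
Setting them equal: 15 - 3P = P + 3 → 12 = 4P, so P = 3 and q = 6.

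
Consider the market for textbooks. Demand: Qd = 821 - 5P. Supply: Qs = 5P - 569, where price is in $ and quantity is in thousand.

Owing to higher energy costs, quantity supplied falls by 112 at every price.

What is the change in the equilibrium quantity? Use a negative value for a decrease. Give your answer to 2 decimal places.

Solve the original market: 821 - 5P = 5P - 569, hence P = 139 and Q = 126.
With the change applied: demand Qd = 821 - 5P, supply Qs = 5P - 681.
Clearing the new market: 821 - 5P = 5P - 681, so P = 150.2 and Q = 70.
ΔQ = 70 − 126 = -56.00.

-56.00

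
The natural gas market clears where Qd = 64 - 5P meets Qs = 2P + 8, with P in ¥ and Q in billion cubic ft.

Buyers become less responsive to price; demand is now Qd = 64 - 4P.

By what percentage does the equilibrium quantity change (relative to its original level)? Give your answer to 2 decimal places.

+11.11

Solve the original market: 64 - 5P = 2P + 8, hence P = 8 and Q = 24.
The shock moves the curves to Qd = 64 - 4P and Qs = 2P + 8.
Setting them equal: 64 - 4P = 2P + 8 → 56 = 6P, so P = 28/3 ≈ 9.3333 and Q = 80/3 ≈ 26.6667.
%ΔQ = (26.6667 − 24) / 24 × 100 = +11.11%.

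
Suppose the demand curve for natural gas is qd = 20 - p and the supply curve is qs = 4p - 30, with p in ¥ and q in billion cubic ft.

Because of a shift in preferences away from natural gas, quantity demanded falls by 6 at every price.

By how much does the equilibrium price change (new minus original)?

Original equilibrium: 20 - p = 4p - 30 gives 50 = 5p, so p = 10 and q = 10.
With the change applied: demand qd = 14 - p, supply qs = 4p - 30.
Setting them equal: 14 - p = 4p - 30 → 44 = 5p, so p = 8.8 and q = 5.2.
Δp = 8.8 − 10 = -1.2.

-1.2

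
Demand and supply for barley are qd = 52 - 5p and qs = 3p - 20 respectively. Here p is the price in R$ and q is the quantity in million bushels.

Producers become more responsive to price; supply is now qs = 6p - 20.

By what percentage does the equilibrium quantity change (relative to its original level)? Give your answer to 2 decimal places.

Original equilibrium: 52 - 5p = 3p - 20 gives 72 = 8p, so p = 9 and q = 7.
The shock moves the curves to qd = 52 - 5p and qs = 6p - 20.
New equilibrium: 52 - 5p = 6p - 20 ⇒ 72 = 11p ⇒ p = 72/11 ≈ 6.5455, q = 212/11 ≈ 19.2727.
%Δq = (19.2727 − 7) / 7 × 100 = +175.32%.

+175.32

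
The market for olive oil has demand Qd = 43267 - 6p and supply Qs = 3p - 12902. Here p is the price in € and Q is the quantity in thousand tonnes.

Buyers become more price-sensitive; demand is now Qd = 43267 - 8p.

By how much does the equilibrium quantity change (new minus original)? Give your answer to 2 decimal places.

-3404.18

Original equilibrium: 43267 - 6p = 3p - 12902 gives 56169 = 9p, so p = 6241 and Q = 5821.
With the change applied: demand Qd = 43267 - 8p, supply Qs = 3p - 12902.
Clearing the new market: 43267 - 8p = 3p - 12902, so p = 56169/11 ≈ 5106.2727 and Q = 26585/11 ≈ 2416.8182.
ΔQ = 2416.8182 − 5821 = -3404.18.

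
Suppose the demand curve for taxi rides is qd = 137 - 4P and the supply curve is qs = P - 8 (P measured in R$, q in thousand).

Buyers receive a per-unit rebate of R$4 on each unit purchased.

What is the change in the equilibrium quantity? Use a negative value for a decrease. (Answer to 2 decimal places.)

+3.20

Original equilibrium: 137 - 4P = P - 8 gives 145 = 5P, so P = 29 and q = 21.
Since buyers' out-of-pocket price is the market price minus the rebate, the effective demand curve becomes qd = 153 - 4P.
Clearing the new market: 153 - 4P = P - 8, so P = 32.2 and q = 24.2.
Δq = 24.2 − 21 = +3.20.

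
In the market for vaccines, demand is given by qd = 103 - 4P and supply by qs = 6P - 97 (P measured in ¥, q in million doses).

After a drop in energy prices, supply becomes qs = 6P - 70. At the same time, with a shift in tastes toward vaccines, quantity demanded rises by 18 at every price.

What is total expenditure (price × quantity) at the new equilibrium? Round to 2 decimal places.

Original equilibrium: 103 - 4P = 6P - 97 gives 200 = 10P, so P = 20 and q = 23.
The shock moves the curves to qd = 121 - 4P and qs = 6P - 70.
Clearing the new market: 121 - 4P = 6P - 70, so P = 19.1 and q = 44.6.
New expenditure = 19.1 × 44.6 = 851.86.

851.86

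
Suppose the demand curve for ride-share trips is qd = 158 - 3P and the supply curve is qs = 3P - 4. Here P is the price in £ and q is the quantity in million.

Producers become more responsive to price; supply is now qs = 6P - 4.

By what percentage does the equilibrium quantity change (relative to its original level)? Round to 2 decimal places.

Original equilibrium: 158 - 3P = 3P - 4 gives 162 = 6P, so P = 27 and q = 77.
After the shift, demand is qd = 158 - 3P and supply is qs = 6P - 4.
Equate the new curves: 158 - 3P = 6P - 4, giving 162 = 9P, P = 18, q = 104.
%Δq = (104 − 77) / 77 × 100 = +35.06%.

+35.06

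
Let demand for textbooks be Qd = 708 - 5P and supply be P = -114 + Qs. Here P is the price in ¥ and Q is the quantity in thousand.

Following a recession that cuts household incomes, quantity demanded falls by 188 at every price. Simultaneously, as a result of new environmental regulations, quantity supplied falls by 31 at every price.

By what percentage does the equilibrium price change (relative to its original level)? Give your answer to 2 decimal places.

Original equilibrium: 708 - 5P = P + 114 gives 594 = 6P, so P = 99 and Q = 213.
With the change applied: demand Qd = 520 - 5P, supply Qs = P + 83.
Clearing the new market: 520 - 5P = P + 83, so P = 437/6 ≈ 72.8333 and Q = 935/6 ≈ 155.8333.
%ΔP = (72.8333 − 99) / 99 × 100 = -26.43%.

-26.43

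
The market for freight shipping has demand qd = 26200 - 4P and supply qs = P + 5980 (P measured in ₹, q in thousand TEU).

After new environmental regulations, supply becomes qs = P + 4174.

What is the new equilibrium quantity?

8579.2

Original equilibrium: 26200 - 4P = P + 5980 gives 20220 = 5P, so P = 4044 and q = 10024.
With the change applied: demand qd = 26200 - 4P, supply qs = P + 4174.
New equilibrium: 26200 - 4P = P + 4174 ⇒ 22026 = 5P ⇒ P = 4405.2, q = 8579.2.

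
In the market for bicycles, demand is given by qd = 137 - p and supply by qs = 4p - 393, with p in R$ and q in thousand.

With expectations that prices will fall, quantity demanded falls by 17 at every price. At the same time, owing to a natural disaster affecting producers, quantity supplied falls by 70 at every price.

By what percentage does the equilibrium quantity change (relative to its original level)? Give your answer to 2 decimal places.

-89.03

Solve the original market: 137 - p = 4p - 393, hence p = 106 and q = 31.
With the change applied: demand qd = 120 - p, supply qs = 4p - 463.
Equate the new curves: 120 - p = 4p - 463, giving 583 = 5p, p = 116.6, q = 3.4.
%Δq = (3.4 − 31) / 31 × 100 = -89.03%.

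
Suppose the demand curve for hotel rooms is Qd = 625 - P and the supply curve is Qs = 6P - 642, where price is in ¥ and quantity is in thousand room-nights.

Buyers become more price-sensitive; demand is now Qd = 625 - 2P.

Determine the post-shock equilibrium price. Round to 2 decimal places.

Before the shock: 625 - P = 6P - 642 ⇒ 1267 = 7P ⇒ P = 181, Q = 444.
The new curves are Qd = 625 - 2P (demand) and Qs = 6P - 642 (supply).
Equate the new curves: 625 - 2P = 6P - 642, giving 1267 = 8P, P = 158.375, Q = 308.25.

158.38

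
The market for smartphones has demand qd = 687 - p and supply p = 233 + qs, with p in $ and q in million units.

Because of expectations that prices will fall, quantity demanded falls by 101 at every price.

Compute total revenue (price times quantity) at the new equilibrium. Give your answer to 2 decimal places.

72276.75

Initially, 687 - p = p - 233, so 920 = 2p and p = 460, q = 227.
After the shift, demand is qd = 586 - p and supply is qs = p - 233.
Clearing the new market: 586 - p = p - 233, so p = 409.5 and q = 176.5.
New expenditure = 409.5 × 176.5 = 72276.75.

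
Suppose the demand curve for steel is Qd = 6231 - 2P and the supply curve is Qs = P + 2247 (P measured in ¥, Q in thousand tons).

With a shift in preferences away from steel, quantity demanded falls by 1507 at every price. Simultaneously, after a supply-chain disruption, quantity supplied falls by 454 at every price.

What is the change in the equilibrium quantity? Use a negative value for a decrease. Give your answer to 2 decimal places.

-805.00

Solve the original market: 6231 - 2P = P + 2247, hence P = 1328 and Q = 3575.
The new curves are Qd = 4724 - 2P (demand) and Qs = P + 1793 (supply).
New equilibrium: 4724 - 2P = P + 1793 ⇒ 2931 = 3P ⇒ P = 977, Q = 2770.
ΔQ = 2770 − 3575 = -805.00.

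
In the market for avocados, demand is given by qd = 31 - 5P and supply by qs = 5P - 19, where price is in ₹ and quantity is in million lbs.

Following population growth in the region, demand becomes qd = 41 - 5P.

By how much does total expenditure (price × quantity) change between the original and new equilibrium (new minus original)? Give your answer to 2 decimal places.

Solve the original market: 31 - 5P = 5P - 19, hence P = 5 and q = 6.
The shock moves the curves to qd = 41 - 5P and qs = 5P - 19.
Clearing the new market: 41 - 5P = 5P - 19, so P = 6 and q = 11.
Expenditure moves from 5×6 = 30 to 6×11 = 66; change = +36.00.

+36.00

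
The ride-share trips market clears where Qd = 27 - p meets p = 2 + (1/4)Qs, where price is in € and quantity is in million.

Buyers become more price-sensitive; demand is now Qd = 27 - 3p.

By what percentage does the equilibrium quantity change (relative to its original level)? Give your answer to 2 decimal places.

Initially, 27 - p = 4p - 8, so 35 = 5p and p = 7, Q = 20.
After the shift, demand is Qd = 27 - 3p and supply is Qs = 4p - 8.
Setting them equal: 27 - 3p = 4p - 8 → 35 = 7p, so p = 5 and Q = 12.
%ΔQ = (12 − 20) / 20 × 100 = -40.00%.

-40.00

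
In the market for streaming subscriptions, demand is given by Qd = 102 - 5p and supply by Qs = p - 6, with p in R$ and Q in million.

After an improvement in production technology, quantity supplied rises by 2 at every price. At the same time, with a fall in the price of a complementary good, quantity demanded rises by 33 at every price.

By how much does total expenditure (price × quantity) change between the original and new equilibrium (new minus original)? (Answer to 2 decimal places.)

+228.03

Original equilibrium: 102 - 5p = p - 6 gives 108 = 6p, so p = 18 and Q = 12.
After the shift, demand is Qd = 135 - 5p and supply is Qs = p - 4.
Setting them equal: 135 - 5p = p - 4 → 139 = 6p, so p = 139/6 ≈ 23.1667 and Q = 115/6 ≈ 19.1667.
Expenditure moves from 18×12 = 216 to 23.1667×19.1667 = 444.0278; change = +228.03.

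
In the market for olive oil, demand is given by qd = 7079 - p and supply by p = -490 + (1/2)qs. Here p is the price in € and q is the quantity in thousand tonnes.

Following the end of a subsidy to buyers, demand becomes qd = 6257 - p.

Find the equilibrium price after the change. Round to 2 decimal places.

Original equilibrium: 7079 - p = 2p + 980 gives 6099 = 3p, so p = 2033 and q = 5046.
The new curves are qd = 6257 - p (demand) and qs = 2p + 980 (supply).
Clearing the new market: 6257 - p = 2p + 980, so p = 1759 and q = 4498.

1759.00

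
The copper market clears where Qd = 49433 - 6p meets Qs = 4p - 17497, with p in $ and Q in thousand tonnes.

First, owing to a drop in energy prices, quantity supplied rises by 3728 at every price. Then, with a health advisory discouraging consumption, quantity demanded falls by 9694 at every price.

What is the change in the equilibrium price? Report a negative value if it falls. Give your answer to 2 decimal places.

Before the shock: 49433 - 6p = 4p - 17497 ⇒ 66930 = 10p ⇒ p = 6693, Q = 9275.
The shock moves the curves to Qd = 39739 - 6p and Qs = 4p - 13769.
New equilibrium: 39739 - 6p = 4p - 13769 ⇒ 53508 = 10p ⇒ p = 5350.8, Q = 7634.2.
Δp = 5350.8 − 6693 = -1342.20.

-1342.20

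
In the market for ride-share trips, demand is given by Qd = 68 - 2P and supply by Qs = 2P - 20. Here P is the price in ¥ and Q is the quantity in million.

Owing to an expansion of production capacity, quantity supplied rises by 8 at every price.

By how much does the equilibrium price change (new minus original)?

-2

Before the shock: 68 - 2P = 2P - 20 ⇒ 88 = 4P ⇒ P = 22, Q = 24.
The shock moves the curves to Qd = 68 - 2P and Qs = 2P - 12.
Setting them equal: 68 - 2P = 2P - 12 → 80 = 4P, so P = 20 and Q = 28.
ΔP = 20 − 22 = -2.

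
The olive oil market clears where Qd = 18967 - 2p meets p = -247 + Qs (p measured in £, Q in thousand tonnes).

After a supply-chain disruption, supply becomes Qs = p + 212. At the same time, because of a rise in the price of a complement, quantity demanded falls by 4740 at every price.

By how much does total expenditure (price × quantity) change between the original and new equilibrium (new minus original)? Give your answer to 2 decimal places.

Before the shock: 18967 - 2p = p + 247 ⇒ 18720 = 3p ⇒ p = 6240, Q = 6487.
After the shift, demand is Qd = 14227 - 2p and supply is Qs = p + 212.
Equate the new curves: 14227 - 2p = p + 212, giving 14015 = 3p, p = 14015/3 ≈ 4671.6667, Q = 14651/3 ≈ 4883.6667.
Expenditure moves from 6240×6487 = 40478880 to 4671.6667×4883.6667 = 22814862.7778; change = -17664017.22.

-17664017.22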